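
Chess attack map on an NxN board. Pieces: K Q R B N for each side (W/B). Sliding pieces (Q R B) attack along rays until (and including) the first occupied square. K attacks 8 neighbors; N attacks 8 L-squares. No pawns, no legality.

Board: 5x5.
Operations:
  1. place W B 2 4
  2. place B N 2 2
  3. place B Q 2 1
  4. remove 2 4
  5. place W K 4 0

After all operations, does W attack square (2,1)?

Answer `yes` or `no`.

Answer: no

Derivation:
Op 1: place WB@(2,4)
Op 2: place BN@(2,2)
Op 3: place BQ@(2,1)
Op 4: remove (2,4)
Op 5: place WK@(4,0)
Per-piece attacks for W:
  WK@(4,0): attacks (4,1) (3,0) (3,1)
W attacks (2,1): no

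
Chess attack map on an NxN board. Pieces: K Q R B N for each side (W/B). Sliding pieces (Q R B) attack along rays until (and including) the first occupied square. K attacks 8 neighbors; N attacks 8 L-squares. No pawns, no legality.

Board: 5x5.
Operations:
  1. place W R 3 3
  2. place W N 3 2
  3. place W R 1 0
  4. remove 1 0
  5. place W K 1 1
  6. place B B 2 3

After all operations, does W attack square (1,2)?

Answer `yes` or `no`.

Op 1: place WR@(3,3)
Op 2: place WN@(3,2)
Op 3: place WR@(1,0)
Op 4: remove (1,0)
Op 5: place WK@(1,1)
Op 6: place BB@(2,3)
Per-piece attacks for W:
  WK@(1,1): attacks (1,2) (1,0) (2,1) (0,1) (2,2) (2,0) (0,2) (0,0)
  WN@(3,2): attacks (4,4) (2,4) (1,3) (4,0) (2,0) (1,1)
  WR@(3,3): attacks (3,4) (3,2) (4,3) (2,3) [ray(0,-1) blocked at (3,2); ray(-1,0) blocked at (2,3)]
W attacks (1,2): yes

Answer: yes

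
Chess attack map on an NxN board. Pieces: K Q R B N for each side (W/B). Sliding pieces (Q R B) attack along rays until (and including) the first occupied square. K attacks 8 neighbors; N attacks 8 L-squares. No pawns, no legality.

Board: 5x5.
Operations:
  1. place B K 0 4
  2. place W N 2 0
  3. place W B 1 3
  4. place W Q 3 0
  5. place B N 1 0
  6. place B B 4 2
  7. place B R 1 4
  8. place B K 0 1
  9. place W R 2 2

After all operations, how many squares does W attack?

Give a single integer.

Op 1: place BK@(0,4)
Op 2: place WN@(2,0)
Op 3: place WB@(1,3)
Op 4: place WQ@(3,0)
Op 5: place BN@(1,0)
Op 6: place BB@(4,2)
Op 7: place BR@(1,4)
Op 8: place BK@(0,1)
Op 9: place WR@(2,2)
Per-piece attacks for W:
  WB@(1,3): attacks (2,4) (2,2) (0,4) (0,2) [ray(1,-1) blocked at (2,2); ray(-1,1) blocked at (0,4)]
  WN@(2,0): attacks (3,2) (4,1) (1,2) (0,1)
  WR@(2,2): attacks (2,3) (2,4) (2,1) (2,0) (3,2) (4,2) (1,2) (0,2) [ray(0,-1) blocked at (2,0); ray(1,0) blocked at (4,2)]
  WQ@(3,0): attacks (3,1) (3,2) (3,3) (3,4) (4,0) (2,0) (4,1) (2,1) (1,2) (0,3) [ray(-1,0) blocked at (2,0)]
Union (17 distinct): (0,1) (0,2) (0,3) (0,4) (1,2) (2,0) (2,1) (2,2) (2,3) (2,4) (3,1) (3,2) (3,3) (3,4) (4,0) (4,1) (4,2)

Answer: 17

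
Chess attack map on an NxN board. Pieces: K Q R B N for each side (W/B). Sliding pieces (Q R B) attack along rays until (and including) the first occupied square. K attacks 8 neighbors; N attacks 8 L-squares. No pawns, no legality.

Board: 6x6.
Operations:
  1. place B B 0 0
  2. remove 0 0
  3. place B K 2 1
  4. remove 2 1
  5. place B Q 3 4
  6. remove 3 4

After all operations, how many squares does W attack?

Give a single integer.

Answer: 0

Derivation:
Op 1: place BB@(0,0)
Op 2: remove (0,0)
Op 3: place BK@(2,1)
Op 4: remove (2,1)
Op 5: place BQ@(3,4)
Op 6: remove (3,4)
Per-piece attacks for W:
Union (0 distinct): (none)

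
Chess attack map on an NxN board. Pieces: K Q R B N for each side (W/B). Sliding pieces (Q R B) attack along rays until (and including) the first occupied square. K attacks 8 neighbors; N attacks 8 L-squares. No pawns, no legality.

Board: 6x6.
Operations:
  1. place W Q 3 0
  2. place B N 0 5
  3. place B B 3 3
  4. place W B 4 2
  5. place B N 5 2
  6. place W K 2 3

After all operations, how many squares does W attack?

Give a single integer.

Op 1: place WQ@(3,0)
Op 2: place BN@(0,5)
Op 3: place BB@(3,3)
Op 4: place WB@(4,2)
Op 5: place BN@(5,2)
Op 6: place WK@(2,3)
Per-piece attacks for W:
  WK@(2,3): attacks (2,4) (2,2) (3,3) (1,3) (3,4) (3,2) (1,4) (1,2)
  WQ@(3,0): attacks (3,1) (3,2) (3,3) (4,0) (5,0) (2,0) (1,0) (0,0) (4,1) (5,2) (2,1) (1,2) (0,3) [ray(0,1) blocked at (3,3); ray(1,1) blocked at (5,2)]
  WB@(4,2): attacks (5,3) (5,1) (3,3) (3,1) (2,0) [ray(-1,1) blocked at (3,3)]
Union (20 distinct): (0,0) (0,3) (1,0) (1,2) (1,3) (1,4) (2,0) (2,1) (2,2) (2,4) (3,1) (3,2) (3,3) (3,4) (4,0) (4,1) (5,0) (5,1) (5,2) (5,3)

Answer: 20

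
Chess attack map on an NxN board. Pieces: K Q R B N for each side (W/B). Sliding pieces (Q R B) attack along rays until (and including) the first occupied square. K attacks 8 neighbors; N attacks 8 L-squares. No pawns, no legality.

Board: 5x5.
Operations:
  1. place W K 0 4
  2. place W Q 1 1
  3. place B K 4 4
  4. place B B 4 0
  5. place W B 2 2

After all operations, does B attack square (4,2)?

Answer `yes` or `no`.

Answer: no

Derivation:
Op 1: place WK@(0,4)
Op 2: place WQ@(1,1)
Op 3: place BK@(4,4)
Op 4: place BB@(4,0)
Op 5: place WB@(2,2)
Per-piece attacks for B:
  BB@(4,0): attacks (3,1) (2,2) [ray(-1,1) blocked at (2,2)]
  BK@(4,4): attacks (4,3) (3,4) (3,3)
B attacks (4,2): no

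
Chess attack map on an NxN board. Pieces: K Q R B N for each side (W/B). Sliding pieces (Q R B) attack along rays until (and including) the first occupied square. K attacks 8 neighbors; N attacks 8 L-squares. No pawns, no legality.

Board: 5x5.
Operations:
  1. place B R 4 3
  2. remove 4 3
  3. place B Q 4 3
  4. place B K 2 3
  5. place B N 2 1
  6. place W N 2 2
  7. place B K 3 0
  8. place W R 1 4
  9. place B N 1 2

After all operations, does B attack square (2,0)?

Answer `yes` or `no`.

Answer: yes

Derivation:
Op 1: place BR@(4,3)
Op 2: remove (4,3)
Op 3: place BQ@(4,3)
Op 4: place BK@(2,3)
Op 5: place BN@(2,1)
Op 6: place WN@(2,2)
Op 7: place BK@(3,0)
Op 8: place WR@(1,4)
Op 9: place BN@(1,2)
Per-piece attacks for B:
  BN@(1,2): attacks (2,4) (3,3) (0,4) (2,0) (3,1) (0,0)
  BN@(2,1): attacks (3,3) (4,2) (1,3) (0,2) (4,0) (0,0)
  BK@(2,3): attacks (2,4) (2,2) (3,3) (1,3) (3,4) (3,2) (1,4) (1,2)
  BK@(3,0): attacks (3,1) (4,0) (2,0) (4,1) (2,1)
  BQ@(4,3): attacks (4,4) (4,2) (4,1) (4,0) (3,3) (2,3) (3,4) (3,2) (2,1) [ray(-1,0) blocked at (2,3); ray(-1,-1) blocked at (2,1)]
B attacks (2,0): yes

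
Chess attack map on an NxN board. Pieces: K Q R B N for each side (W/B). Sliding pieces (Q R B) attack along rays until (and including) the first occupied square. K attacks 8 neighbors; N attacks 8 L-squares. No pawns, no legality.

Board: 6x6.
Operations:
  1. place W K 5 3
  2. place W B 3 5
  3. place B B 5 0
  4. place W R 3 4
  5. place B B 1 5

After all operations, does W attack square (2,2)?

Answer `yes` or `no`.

Op 1: place WK@(5,3)
Op 2: place WB@(3,5)
Op 3: place BB@(5,0)
Op 4: place WR@(3,4)
Op 5: place BB@(1,5)
Per-piece attacks for W:
  WR@(3,4): attacks (3,5) (3,3) (3,2) (3,1) (3,0) (4,4) (5,4) (2,4) (1,4) (0,4) [ray(0,1) blocked at (3,5)]
  WB@(3,5): attacks (4,4) (5,3) (2,4) (1,3) (0,2) [ray(1,-1) blocked at (5,3)]
  WK@(5,3): attacks (5,4) (5,2) (4,3) (4,4) (4,2)
W attacks (2,2): no

Answer: no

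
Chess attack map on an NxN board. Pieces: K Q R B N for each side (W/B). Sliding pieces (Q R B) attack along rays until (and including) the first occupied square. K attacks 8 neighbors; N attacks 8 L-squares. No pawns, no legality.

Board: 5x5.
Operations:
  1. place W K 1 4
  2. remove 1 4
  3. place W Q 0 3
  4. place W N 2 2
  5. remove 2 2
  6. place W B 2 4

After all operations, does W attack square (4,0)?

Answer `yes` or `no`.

Op 1: place WK@(1,4)
Op 2: remove (1,4)
Op 3: place WQ@(0,3)
Op 4: place WN@(2,2)
Op 5: remove (2,2)
Op 6: place WB@(2,4)
Per-piece attacks for W:
  WQ@(0,3): attacks (0,4) (0,2) (0,1) (0,0) (1,3) (2,3) (3,3) (4,3) (1,4) (1,2) (2,1) (3,0)
  WB@(2,4): attacks (3,3) (4,2) (1,3) (0,2)
W attacks (4,0): no

Answer: no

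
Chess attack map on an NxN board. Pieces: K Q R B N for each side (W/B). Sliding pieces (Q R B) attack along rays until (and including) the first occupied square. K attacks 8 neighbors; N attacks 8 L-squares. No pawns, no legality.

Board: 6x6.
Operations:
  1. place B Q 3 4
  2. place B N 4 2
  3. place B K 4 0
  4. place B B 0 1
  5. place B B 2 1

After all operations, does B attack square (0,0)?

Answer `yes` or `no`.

Answer: no

Derivation:
Op 1: place BQ@(3,4)
Op 2: place BN@(4,2)
Op 3: place BK@(4,0)
Op 4: place BB@(0,1)
Op 5: place BB@(2,1)
Per-piece attacks for B:
  BB@(0,1): attacks (1,2) (2,3) (3,4) (1,0) [ray(1,1) blocked at (3,4)]
  BB@(2,1): attacks (3,2) (4,3) (5,4) (3,0) (1,2) (0,3) (1,0)
  BQ@(3,4): attacks (3,5) (3,3) (3,2) (3,1) (3,0) (4,4) (5,4) (2,4) (1,4) (0,4) (4,5) (4,3) (5,2) (2,5) (2,3) (1,2) (0,1) [ray(-1,-1) blocked at (0,1)]
  BK@(4,0): attacks (4,1) (5,0) (3,0) (5,1) (3,1)
  BN@(4,2): attacks (5,4) (3,4) (2,3) (5,0) (3,0) (2,1)
B attacks (0,0): no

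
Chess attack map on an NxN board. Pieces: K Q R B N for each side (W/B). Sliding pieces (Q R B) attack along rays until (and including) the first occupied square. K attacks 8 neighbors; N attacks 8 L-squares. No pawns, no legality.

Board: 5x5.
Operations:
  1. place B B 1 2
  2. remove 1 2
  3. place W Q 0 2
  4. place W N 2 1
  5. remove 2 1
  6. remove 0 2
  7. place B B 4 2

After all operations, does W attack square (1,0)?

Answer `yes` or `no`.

Answer: no

Derivation:
Op 1: place BB@(1,2)
Op 2: remove (1,2)
Op 3: place WQ@(0,2)
Op 4: place WN@(2,1)
Op 5: remove (2,1)
Op 6: remove (0,2)
Op 7: place BB@(4,2)
Per-piece attacks for W:
W attacks (1,0): no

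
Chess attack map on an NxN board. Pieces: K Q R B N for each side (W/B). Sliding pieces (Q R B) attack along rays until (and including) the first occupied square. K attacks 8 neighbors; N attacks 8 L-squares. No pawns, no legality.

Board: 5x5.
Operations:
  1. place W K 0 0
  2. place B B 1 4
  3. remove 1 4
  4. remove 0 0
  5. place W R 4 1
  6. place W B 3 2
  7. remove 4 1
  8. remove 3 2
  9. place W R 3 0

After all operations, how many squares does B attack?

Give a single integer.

Answer: 0

Derivation:
Op 1: place WK@(0,0)
Op 2: place BB@(1,4)
Op 3: remove (1,4)
Op 4: remove (0,0)
Op 5: place WR@(4,1)
Op 6: place WB@(3,2)
Op 7: remove (4,1)
Op 8: remove (3,2)
Op 9: place WR@(3,0)
Per-piece attacks for B:
Union (0 distinct): (none)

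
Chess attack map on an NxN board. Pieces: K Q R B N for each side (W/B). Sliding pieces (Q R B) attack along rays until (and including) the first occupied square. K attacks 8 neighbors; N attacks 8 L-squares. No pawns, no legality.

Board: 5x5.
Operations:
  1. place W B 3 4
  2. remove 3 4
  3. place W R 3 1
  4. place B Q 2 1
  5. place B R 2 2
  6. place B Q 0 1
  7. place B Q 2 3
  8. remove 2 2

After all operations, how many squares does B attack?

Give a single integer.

Answer: 22

Derivation:
Op 1: place WB@(3,4)
Op 2: remove (3,4)
Op 3: place WR@(3,1)
Op 4: place BQ@(2,1)
Op 5: place BR@(2,2)
Op 6: place BQ@(0,1)
Op 7: place BQ@(2,3)
Op 8: remove (2,2)
Per-piece attacks for B:
  BQ@(0,1): attacks (0,2) (0,3) (0,4) (0,0) (1,1) (2,1) (1,2) (2,3) (1,0) [ray(1,0) blocked at (2,1); ray(1,1) blocked at (2,3)]
  BQ@(2,1): attacks (2,2) (2,3) (2,0) (3,1) (1,1) (0,1) (3,2) (4,3) (3,0) (1,2) (0,3) (1,0) [ray(0,1) blocked at (2,3); ray(1,0) blocked at (3,1); ray(-1,0) blocked at (0,1)]
  BQ@(2,3): attacks (2,4) (2,2) (2,1) (3,3) (4,3) (1,3) (0,3) (3,4) (3,2) (4,1) (1,4) (1,2) (0,1) [ray(0,-1) blocked at (2,1); ray(-1,-1) blocked at (0,1)]
Union (22 distinct): (0,0) (0,1) (0,2) (0,3) (0,4) (1,0) (1,1) (1,2) (1,3) (1,4) (2,0) (2,1) (2,2) (2,3) (2,4) (3,0) (3,1) (3,2) (3,3) (3,4) (4,1) (4,3)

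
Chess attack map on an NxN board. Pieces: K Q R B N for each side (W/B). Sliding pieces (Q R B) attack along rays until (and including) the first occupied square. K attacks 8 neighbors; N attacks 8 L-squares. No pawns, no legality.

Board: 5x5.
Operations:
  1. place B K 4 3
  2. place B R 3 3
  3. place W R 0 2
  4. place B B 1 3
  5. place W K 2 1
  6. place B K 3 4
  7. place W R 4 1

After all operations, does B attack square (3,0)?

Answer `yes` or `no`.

Answer: yes

Derivation:
Op 1: place BK@(4,3)
Op 2: place BR@(3,3)
Op 3: place WR@(0,2)
Op 4: place BB@(1,3)
Op 5: place WK@(2,1)
Op 6: place BK@(3,4)
Op 7: place WR@(4,1)
Per-piece attacks for B:
  BB@(1,3): attacks (2,4) (2,2) (3,1) (4,0) (0,4) (0,2) [ray(-1,-1) blocked at (0,2)]
  BR@(3,3): attacks (3,4) (3,2) (3,1) (3,0) (4,3) (2,3) (1,3) [ray(0,1) blocked at (3,4); ray(1,0) blocked at (4,3); ray(-1,0) blocked at (1,3)]
  BK@(3,4): attacks (3,3) (4,4) (2,4) (4,3) (2,3)
  BK@(4,3): attacks (4,4) (4,2) (3,3) (3,4) (3,2)
B attacks (3,0): yes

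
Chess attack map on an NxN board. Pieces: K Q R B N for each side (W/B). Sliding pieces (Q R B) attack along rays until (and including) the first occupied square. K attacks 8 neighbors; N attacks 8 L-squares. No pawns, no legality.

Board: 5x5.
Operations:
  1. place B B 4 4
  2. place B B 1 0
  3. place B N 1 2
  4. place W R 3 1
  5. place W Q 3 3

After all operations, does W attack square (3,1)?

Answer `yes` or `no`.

Answer: yes

Derivation:
Op 1: place BB@(4,4)
Op 2: place BB@(1,0)
Op 3: place BN@(1,2)
Op 4: place WR@(3,1)
Op 5: place WQ@(3,3)
Per-piece attacks for W:
  WR@(3,1): attacks (3,2) (3,3) (3,0) (4,1) (2,1) (1,1) (0,1) [ray(0,1) blocked at (3,3)]
  WQ@(3,3): attacks (3,4) (3,2) (3,1) (4,3) (2,3) (1,3) (0,3) (4,4) (4,2) (2,4) (2,2) (1,1) (0,0) [ray(0,-1) blocked at (3,1); ray(1,1) blocked at (4,4)]
W attacks (3,1): yes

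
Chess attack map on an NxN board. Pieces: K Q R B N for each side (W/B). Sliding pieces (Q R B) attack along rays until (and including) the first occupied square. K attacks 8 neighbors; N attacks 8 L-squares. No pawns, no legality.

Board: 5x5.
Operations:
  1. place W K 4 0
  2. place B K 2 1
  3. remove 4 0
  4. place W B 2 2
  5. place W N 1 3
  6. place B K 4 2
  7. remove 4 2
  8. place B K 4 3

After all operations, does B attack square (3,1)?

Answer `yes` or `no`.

Answer: yes

Derivation:
Op 1: place WK@(4,0)
Op 2: place BK@(2,1)
Op 3: remove (4,0)
Op 4: place WB@(2,2)
Op 5: place WN@(1,3)
Op 6: place BK@(4,2)
Op 7: remove (4,2)
Op 8: place BK@(4,3)
Per-piece attacks for B:
  BK@(2,1): attacks (2,2) (2,0) (3,1) (1,1) (3,2) (3,0) (1,2) (1,0)
  BK@(4,3): attacks (4,4) (4,2) (3,3) (3,4) (3,2)
B attacks (3,1): yes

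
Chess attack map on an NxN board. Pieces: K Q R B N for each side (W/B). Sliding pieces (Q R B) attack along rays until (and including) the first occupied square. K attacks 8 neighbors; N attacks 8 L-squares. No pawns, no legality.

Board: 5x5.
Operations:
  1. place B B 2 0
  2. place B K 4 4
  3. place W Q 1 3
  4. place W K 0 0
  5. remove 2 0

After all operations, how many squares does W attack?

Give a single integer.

Op 1: place BB@(2,0)
Op 2: place BK@(4,4)
Op 3: place WQ@(1,3)
Op 4: place WK@(0,0)
Op 5: remove (2,0)
Per-piece attacks for W:
  WK@(0,0): attacks (0,1) (1,0) (1,1)
  WQ@(1,3): attacks (1,4) (1,2) (1,1) (1,0) (2,3) (3,3) (4,3) (0,3) (2,4) (2,2) (3,1) (4,0) (0,4) (0,2)
Union (15 distinct): (0,1) (0,2) (0,3) (0,4) (1,0) (1,1) (1,2) (1,4) (2,2) (2,3) (2,4) (3,1) (3,3) (4,0) (4,3)

Answer: 15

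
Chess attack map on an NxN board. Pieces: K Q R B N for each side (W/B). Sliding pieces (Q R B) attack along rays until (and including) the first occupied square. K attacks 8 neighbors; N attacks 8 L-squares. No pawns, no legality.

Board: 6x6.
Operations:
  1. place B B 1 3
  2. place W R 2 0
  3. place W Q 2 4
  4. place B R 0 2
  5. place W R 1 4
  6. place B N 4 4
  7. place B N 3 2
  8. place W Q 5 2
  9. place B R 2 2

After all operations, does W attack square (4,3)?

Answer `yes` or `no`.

Answer: yes

Derivation:
Op 1: place BB@(1,3)
Op 2: place WR@(2,0)
Op 3: place WQ@(2,4)
Op 4: place BR@(0,2)
Op 5: place WR@(1,4)
Op 6: place BN@(4,4)
Op 7: place BN@(3,2)
Op 8: place WQ@(5,2)
Op 9: place BR@(2,2)
Per-piece attacks for W:
  WR@(1,4): attacks (1,5) (1,3) (2,4) (0,4) [ray(0,-1) blocked at (1,3); ray(1,0) blocked at (2,4)]
  WR@(2,0): attacks (2,1) (2,2) (3,0) (4,0) (5,0) (1,0) (0,0) [ray(0,1) blocked at (2,2)]
  WQ@(2,4): attacks (2,5) (2,3) (2,2) (3,4) (4,4) (1,4) (3,5) (3,3) (4,2) (5,1) (1,5) (1,3) [ray(0,-1) blocked at (2,2); ray(1,0) blocked at (4,4); ray(-1,0) blocked at (1,4); ray(-1,-1) blocked at (1,3)]
  WQ@(5,2): attacks (5,3) (5,4) (5,5) (5,1) (5,0) (4,2) (3,2) (4,3) (3,4) (2,5) (4,1) (3,0) [ray(-1,0) blocked at (3,2)]
W attacks (4,3): yes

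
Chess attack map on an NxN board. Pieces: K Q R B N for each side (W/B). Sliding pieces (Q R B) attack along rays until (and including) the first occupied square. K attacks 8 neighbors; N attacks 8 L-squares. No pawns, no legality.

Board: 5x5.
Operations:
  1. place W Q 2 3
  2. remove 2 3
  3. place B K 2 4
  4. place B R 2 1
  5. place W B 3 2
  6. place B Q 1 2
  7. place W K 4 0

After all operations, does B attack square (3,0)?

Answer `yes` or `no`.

Op 1: place WQ@(2,3)
Op 2: remove (2,3)
Op 3: place BK@(2,4)
Op 4: place BR@(2,1)
Op 5: place WB@(3,2)
Op 6: place BQ@(1,2)
Op 7: place WK@(4,0)
Per-piece attacks for B:
  BQ@(1,2): attacks (1,3) (1,4) (1,1) (1,0) (2,2) (3,2) (0,2) (2,3) (3,4) (2,1) (0,3) (0,1) [ray(1,0) blocked at (3,2); ray(1,-1) blocked at (2,1)]
  BR@(2,1): attacks (2,2) (2,3) (2,4) (2,0) (3,1) (4,1) (1,1) (0,1) [ray(0,1) blocked at (2,4)]
  BK@(2,4): attacks (2,3) (3,4) (1,4) (3,3) (1,3)
B attacks (3,0): no

Answer: no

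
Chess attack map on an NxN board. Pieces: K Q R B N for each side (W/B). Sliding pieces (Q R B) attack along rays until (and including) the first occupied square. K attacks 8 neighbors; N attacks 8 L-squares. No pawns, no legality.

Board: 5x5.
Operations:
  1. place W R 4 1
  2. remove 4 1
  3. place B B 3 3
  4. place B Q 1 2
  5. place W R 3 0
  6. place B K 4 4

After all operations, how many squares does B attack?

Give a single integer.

Op 1: place WR@(4,1)
Op 2: remove (4,1)
Op 3: place BB@(3,3)
Op 4: place BQ@(1,2)
Op 5: place WR@(3,0)
Op 6: place BK@(4,4)
Per-piece attacks for B:
  BQ@(1,2): attacks (1,3) (1,4) (1,1) (1,0) (2,2) (3,2) (4,2) (0,2) (2,3) (3,4) (2,1) (3,0) (0,3) (0,1) [ray(1,-1) blocked at (3,0)]
  BB@(3,3): attacks (4,4) (4,2) (2,4) (2,2) (1,1) (0,0) [ray(1,1) blocked at (4,4)]
  BK@(4,4): attacks (4,3) (3,4) (3,3)
Union (19 distinct): (0,0) (0,1) (0,2) (0,3) (1,0) (1,1) (1,3) (1,4) (2,1) (2,2) (2,3) (2,4) (3,0) (3,2) (3,3) (3,4) (4,2) (4,3) (4,4)

Answer: 19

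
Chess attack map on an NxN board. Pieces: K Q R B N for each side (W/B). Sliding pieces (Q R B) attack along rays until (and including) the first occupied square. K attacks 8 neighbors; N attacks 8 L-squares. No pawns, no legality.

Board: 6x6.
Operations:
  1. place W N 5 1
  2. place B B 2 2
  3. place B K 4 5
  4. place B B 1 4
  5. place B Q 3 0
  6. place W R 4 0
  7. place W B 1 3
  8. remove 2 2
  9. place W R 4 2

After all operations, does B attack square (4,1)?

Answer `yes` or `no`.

Answer: yes

Derivation:
Op 1: place WN@(5,1)
Op 2: place BB@(2,2)
Op 3: place BK@(4,5)
Op 4: place BB@(1,4)
Op 5: place BQ@(3,0)
Op 6: place WR@(4,0)
Op 7: place WB@(1,3)
Op 8: remove (2,2)
Op 9: place WR@(4,2)
Per-piece attacks for B:
  BB@(1,4): attacks (2,5) (2,3) (3,2) (4,1) (5,0) (0,5) (0,3)
  BQ@(3,0): attacks (3,1) (3,2) (3,3) (3,4) (3,5) (4,0) (2,0) (1,0) (0,0) (4,1) (5,2) (2,1) (1,2) (0,3) [ray(1,0) blocked at (4,0)]
  BK@(4,5): attacks (4,4) (5,5) (3,5) (5,4) (3,4)
B attacks (4,1): yes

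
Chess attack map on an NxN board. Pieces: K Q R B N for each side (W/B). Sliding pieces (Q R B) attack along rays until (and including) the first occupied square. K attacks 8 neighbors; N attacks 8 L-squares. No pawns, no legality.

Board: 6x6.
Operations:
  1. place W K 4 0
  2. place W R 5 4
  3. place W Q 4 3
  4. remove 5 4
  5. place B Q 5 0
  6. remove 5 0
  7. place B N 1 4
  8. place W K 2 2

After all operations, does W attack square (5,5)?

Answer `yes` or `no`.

Answer: no

Derivation:
Op 1: place WK@(4,0)
Op 2: place WR@(5,4)
Op 3: place WQ@(4,3)
Op 4: remove (5,4)
Op 5: place BQ@(5,0)
Op 6: remove (5,0)
Op 7: place BN@(1,4)
Op 8: place WK@(2,2)
Per-piece attacks for W:
  WK@(2,2): attacks (2,3) (2,1) (3,2) (1,2) (3,3) (3,1) (1,3) (1,1)
  WK@(4,0): attacks (4,1) (5,0) (3,0) (5,1) (3,1)
  WQ@(4,3): attacks (4,4) (4,5) (4,2) (4,1) (4,0) (5,3) (3,3) (2,3) (1,3) (0,3) (5,4) (5,2) (3,4) (2,5) (3,2) (2,1) (1,0) [ray(0,-1) blocked at (4,0)]
W attacks (5,5): no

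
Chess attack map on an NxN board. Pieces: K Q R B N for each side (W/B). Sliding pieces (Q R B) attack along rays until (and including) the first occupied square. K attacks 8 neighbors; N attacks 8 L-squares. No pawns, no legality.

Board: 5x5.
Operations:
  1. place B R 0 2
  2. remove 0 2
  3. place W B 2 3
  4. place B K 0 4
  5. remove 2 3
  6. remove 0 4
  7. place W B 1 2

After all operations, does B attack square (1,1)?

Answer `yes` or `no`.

Answer: no

Derivation:
Op 1: place BR@(0,2)
Op 2: remove (0,2)
Op 3: place WB@(2,3)
Op 4: place BK@(0,4)
Op 5: remove (2,3)
Op 6: remove (0,4)
Op 7: place WB@(1,2)
Per-piece attacks for B:
B attacks (1,1): no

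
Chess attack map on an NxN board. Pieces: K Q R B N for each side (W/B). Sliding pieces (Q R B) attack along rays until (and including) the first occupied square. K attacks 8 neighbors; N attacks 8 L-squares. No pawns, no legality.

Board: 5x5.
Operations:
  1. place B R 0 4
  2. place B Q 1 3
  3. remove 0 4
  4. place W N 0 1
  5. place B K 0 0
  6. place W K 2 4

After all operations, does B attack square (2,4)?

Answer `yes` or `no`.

Answer: yes

Derivation:
Op 1: place BR@(0,4)
Op 2: place BQ@(1,3)
Op 3: remove (0,4)
Op 4: place WN@(0,1)
Op 5: place BK@(0,0)
Op 6: place WK@(2,4)
Per-piece attacks for B:
  BK@(0,0): attacks (0,1) (1,0) (1,1)
  BQ@(1,3): attacks (1,4) (1,2) (1,1) (1,0) (2,3) (3,3) (4,3) (0,3) (2,4) (2,2) (3,1) (4,0) (0,4) (0,2) [ray(1,1) blocked at (2,4)]
B attacks (2,4): yes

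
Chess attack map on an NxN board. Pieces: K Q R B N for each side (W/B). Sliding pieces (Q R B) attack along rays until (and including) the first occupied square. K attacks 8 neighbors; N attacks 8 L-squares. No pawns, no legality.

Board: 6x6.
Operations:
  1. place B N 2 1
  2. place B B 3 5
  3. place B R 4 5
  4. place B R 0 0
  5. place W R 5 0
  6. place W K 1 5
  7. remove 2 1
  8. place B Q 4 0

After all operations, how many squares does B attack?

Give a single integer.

Answer: 24

Derivation:
Op 1: place BN@(2,1)
Op 2: place BB@(3,5)
Op 3: place BR@(4,5)
Op 4: place BR@(0,0)
Op 5: place WR@(5,0)
Op 6: place WK@(1,5)
Op 7: remove (2,1)
Op 8: place BQ@(4,0)
Per-piece attacks for B:
  BR@(0,0): attacks (0,1) (0,2) (0,3) (0,4) (0,5) (1,0) (2,0) (3,0) (4,0) [ray(1,0) blocked at (4,0)]
  BB@(3,5): attacks (4,4) (5,3) (2,4) (1,3) (0,2)
  BQ@(4,0): attacks (4,1) (4,2) (4,3) (4,4) (4,5) (5,0) (3,0) (2,0) (1,0) (0,0) (5,1) (3,1) (2,2) (1,3) (0,4) [ray(0,1) blocked at (4,5); ray(1,0) blocked at (5,0); ray(-1,0) blocked at (0,0)]
  BR@(4,5): attacks (4,4) (4,3) (4,2) (4,1) (4,0) (5,5) (3,5) [ray(0,-1) blocked at (4,0); ray(-1,0) blocked at (3,5)]
Union (24 distinct): (0,0) (0,1) (0,2) (0,3) (0,4) (0,5) (1,0) (1,3) (2,0) (2,2) (2,4) (3,0) (3,1) (3,5) (4,0) (4,1) (4,2) (4,3) (4,4) (4,5) (5,0) (5,1) (5,3) (5,5)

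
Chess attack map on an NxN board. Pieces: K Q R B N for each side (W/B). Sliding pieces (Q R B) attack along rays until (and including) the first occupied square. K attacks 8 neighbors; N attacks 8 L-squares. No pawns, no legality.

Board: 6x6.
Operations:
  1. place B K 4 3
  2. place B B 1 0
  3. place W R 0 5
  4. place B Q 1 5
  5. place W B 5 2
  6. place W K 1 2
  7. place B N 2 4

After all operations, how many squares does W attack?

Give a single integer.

Op 1: place BK@(4,3)
Op 2: place BB@(1,0)
Op 3: place WR@(0,5)
Op 4: place BQ@(1,5)
Op 5: place WB@(5,2)
Op 6: place WK@(1,2)
Op 7: place BN@(2,4)
Per-piece attacks for W:
  WR@(0,5): attacks (0,4) (0,3) (0,2) (0,1) (0,0) (1,5) [ray(1,0) blocked at (1,5)]
  WK@(1,2): attacks (1,3) (1,1) (2,2) (0,2) (2,3) (2,1) (0,3) (0,1)
  WB@(5,2): attacks (4,3) (4,1) (3,0) [ray(-1,1) blocked at (4,3)]
Union (14 distinct): (0,0) (0,1) (0,2) (0,3) (0,4) (1,1) (1,3) (1,5) (2,1) (2,2) (2,3) (3,0) (4,1) (4,3)

Answer: 14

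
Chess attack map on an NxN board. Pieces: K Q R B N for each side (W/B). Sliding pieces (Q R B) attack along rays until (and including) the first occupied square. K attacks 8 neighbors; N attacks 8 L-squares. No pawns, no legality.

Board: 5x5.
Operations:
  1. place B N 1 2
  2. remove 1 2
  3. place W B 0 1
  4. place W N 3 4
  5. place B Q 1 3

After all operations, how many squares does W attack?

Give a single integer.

Op 1: place BN@(1,2)
Op 2: remove (1,2)
Op 3: place WB@(0,1)
Op 4: place WN@(3,4)
Op 5: place BQ@(1,3)
Per-piece attacks for W:
  WB@(0,1): attacks (1,2) (2,3) (3,4) (1,0) [ray(1,1) blocked at (3,4)]
  WN@(3,4): attacks (4,2) (2,2) (1,3)
Union (7 distinct): (1,0) (1,2) (1,3) (2,2) (2,3) (3,4) (4,2)

Answer: 7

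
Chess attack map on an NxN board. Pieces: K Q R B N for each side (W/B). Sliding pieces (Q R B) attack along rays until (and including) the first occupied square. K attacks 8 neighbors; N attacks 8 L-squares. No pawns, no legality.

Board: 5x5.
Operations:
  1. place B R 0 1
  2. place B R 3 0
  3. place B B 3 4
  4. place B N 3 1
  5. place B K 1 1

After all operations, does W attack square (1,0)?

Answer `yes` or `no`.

Op 1: place BR@(0,1)
Op 2: place BR@(3,0)
Op 3: place BB@(3,4)
Op 4: place BN@(3,1)
Op 5: place BK@(1,1)
Per-piece attacks for W:
W attacks (1,0): no

Answer: no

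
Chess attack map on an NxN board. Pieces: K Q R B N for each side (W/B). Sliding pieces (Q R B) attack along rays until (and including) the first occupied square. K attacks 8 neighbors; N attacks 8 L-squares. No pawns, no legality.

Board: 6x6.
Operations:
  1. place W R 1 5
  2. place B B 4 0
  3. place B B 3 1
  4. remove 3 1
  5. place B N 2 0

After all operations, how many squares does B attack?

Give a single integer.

Op 1: place WR@(1,5)
Op 2: place BB@(4,0)
Op 3: place BB@(3,1)
Op 4: remove (3,1)
Op 5: place BN@(2,0)
Per-piece attacks for B:
  BN@(2,0): attacks (3,2) (4,1) (1,2) (0,1)
  BB@(4,0): attacks (5,1) (3,1) (2,2) (1,3) (0,4)
Union (9 distinct): (0,1) (0,4) (1,2) (1,3) (2,2) (3,1) (3,2) (4,1) (5,1)

Answer: 9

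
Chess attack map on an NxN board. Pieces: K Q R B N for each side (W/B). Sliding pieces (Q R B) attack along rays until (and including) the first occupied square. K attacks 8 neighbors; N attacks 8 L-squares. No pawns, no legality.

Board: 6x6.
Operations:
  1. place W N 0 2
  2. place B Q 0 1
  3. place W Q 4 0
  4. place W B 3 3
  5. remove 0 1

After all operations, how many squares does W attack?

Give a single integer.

Op 1: place WN@(0,2)
Op 2: place BQ@(0,1)
Op 3: place WQ@(4,0)
Op 4: place WB@(3,3)
Op 5: remove (0,1)
Per-piece attacks for W:
  WN@(0,2): attacks (1,4) (2,3) (1,0) (2,1)
  WB@(3,3): attacks (4,4) (5,5) (4,2) (5,1) (2,4) (1,5) (2,2) (1,1) (0,0)
  WQ@(4,0): attacks (4,1) (4,2) (4,3) (4,4) (4,5) (5,0) (3,0) (2,0) (1,0) (0,0) (5,1) (3,1) (2,2) (1,3) (0,4)
Union (22 distinct): (0,0) (0,4) (1,0) (1,1) (1,3) (1,4) (1,5) (2,0) (2,1) (2,2) (2,3) (2,4) (3,0) (3,1) (4,1) (4,2) (4,3) (4,4) (4,5) (5,0) (5,1) (5,5)

Answer: 22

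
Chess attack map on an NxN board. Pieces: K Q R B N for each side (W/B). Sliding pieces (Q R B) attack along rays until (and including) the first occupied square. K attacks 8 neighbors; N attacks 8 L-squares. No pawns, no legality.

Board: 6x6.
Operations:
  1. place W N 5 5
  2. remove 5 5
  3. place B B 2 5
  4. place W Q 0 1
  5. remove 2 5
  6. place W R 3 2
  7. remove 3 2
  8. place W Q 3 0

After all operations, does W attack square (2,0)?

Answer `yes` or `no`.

Answer: yes

Derivation:
Op 1: place WN@(5,5)
Op 2: remove (5,5)
Op 3: place BB@(2,5)
Op 4: place WQ@(0,1)
Op 5: remove (2,5)
Op 6: place WR@(3,2)
Op 7: remove (3,2)
Op 8: place WQ@(3,0)
Per-piece attacks for W:
  WQ@(0,1): attacks (0,2) (0,3) (0,4) (0,5) (0,0) (1,1) (2,1) (3,1) (4,1) (5,1) (1,2) (2,3) (3,4) (4,5) (1,0)
  WQ@(3,0): attacks (3,1) (3,2) (3,3) (3,4) (3,5) (4,0) (5,0) (2,0) (1,0) (0,0) (4,1) (5,2) (2,1) (1,2) (0,3)
W attacks (2,0): yes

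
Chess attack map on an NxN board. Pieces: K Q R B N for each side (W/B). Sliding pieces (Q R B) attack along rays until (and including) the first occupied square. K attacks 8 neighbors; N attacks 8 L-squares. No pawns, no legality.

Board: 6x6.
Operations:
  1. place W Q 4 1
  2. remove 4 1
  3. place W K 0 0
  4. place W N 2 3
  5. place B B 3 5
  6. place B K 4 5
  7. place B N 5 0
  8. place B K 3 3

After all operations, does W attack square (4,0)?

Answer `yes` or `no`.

Answer: no

Derivation:
Op 1: place WQ@(4,1)
Op 2: remove (4,1)
Op 3: place WK@(0,0)
Op 4: place WN@(2,3)
Op 5: place BB@(3,5)
Op 6: place BK@(4,5)
Op 7: place BN@(5,0)
Op 8: place BK@(3,3)
Per-piece attacks for W:
  WK@(0,0): attacks (0,1) (1,0) (1,1)
  WN@(2,3): attacks (3,5) (4,4) (1,5) (0,4) (3,1) (4,2) (1,1) (0,2)
W attacks (4,0): no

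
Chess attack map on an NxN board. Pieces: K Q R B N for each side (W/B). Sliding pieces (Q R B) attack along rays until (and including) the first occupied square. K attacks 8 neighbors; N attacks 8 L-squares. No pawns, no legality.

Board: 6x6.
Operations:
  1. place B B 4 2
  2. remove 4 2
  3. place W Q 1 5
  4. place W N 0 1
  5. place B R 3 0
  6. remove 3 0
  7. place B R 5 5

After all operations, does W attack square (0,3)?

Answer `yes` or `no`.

Answer: no

Derivation:
Op 1: place BB@(4,2)
Op 2: remove (4,2)
Op 3: place WQ@(1,5)
Op 4: place WN@(0,1)
Op 5: place BR@(3,0)
Op 6: remove (3,0)
Op 7: place BR@(5,5)
Per-piece attacks for W:
  WN@(0,1): attacks (1,3) (2,2) (2,0)
  WQ@(1,5): attacks (1,4) (1,3) (1,2) (1,1) (1,0) (2,5) (3,5) (4,5) (5,5) (0,5) (2,4) (3,3) (4,2) (5,1) (0,4) [ray(1,0) blocked at (5,5)]
W attacks (0,3): no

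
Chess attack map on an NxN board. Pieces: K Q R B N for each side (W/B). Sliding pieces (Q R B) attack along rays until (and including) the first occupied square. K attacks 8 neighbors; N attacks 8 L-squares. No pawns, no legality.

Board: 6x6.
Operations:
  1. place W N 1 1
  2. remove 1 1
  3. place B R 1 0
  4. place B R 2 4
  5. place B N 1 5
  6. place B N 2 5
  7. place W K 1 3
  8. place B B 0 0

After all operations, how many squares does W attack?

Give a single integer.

Answer: 8

Derivation:
Op 1: place WN@(1,1)
Op 2: remove (1,1)
Op 3: place BR@(1,0)
Op 4: place BR@(2,4)
Op 5: place BN@(1,5)
Op 6: place BN@(2,5)
Op 7: place WK@(1,3)
Op 8: place BB@(0,0)
Per-piece attacks for W:
  WK@(1,3): attacks (1,4) (1,2) (2,3) (0,3) (2,4) (2,2) (0,4) (0,2)
Union (8 distinct): (0,2) (0,3) (0,4) (1,2) (1,4) (2,2) (2,3) (2,4)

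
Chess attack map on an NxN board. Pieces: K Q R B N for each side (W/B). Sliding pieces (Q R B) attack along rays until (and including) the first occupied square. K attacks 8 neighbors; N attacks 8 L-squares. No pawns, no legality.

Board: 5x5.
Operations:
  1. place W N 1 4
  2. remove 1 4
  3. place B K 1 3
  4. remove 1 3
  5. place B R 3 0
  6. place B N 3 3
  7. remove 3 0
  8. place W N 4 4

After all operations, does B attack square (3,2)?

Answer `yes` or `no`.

Op 1: place WN@(1,4)
Op 2: remove (1,4)
Op 3: place BK@(1,3)
Op 4: remove (1,3)
Op 5: place BR@(3,0)
Op 6: place BN@(3,3)
Op 7: remove (3,0)
Op 8: place WN@(4,4)
Per-piece attacks for B:
  BN@(3,3): attacks (1,4) (4,1) (2,1) (1,2)
B attacks (3,2): no

Answer: no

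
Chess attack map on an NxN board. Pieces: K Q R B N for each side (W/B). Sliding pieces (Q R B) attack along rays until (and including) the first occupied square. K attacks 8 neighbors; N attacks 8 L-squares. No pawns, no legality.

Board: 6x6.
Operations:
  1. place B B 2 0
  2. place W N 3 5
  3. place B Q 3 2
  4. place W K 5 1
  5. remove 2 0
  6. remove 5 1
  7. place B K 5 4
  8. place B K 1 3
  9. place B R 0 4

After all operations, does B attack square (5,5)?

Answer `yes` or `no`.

Op 1: place BB@(2,0)
Op 2: place WN@(3,5)
Op 3: place BQ@(3,2)
Op 4: place WK@(5,1)
Op 5: remove (2,0)
Op 6: remove (5,1)
Op 7: place BK@(5,4)
Op 8: place BK@(1,3)
Op 9: place BR@(0,4)
Per-piece attacks for B:
  BR@(0,4): attacks (0,5) (0,3) (0,2) (0,1) (0,0) (1,4) (2,4) (3,4) (4,4) (5,4) [ray(1,0) blocked at (5,4)]
  BK@(1,3): attacks (1,4) (1,2) (2,3) (0,3) (2,4) (2,2) (0,4) (0,2)
  BQ@(3,2): attacks (3,3) (3,4) (3,5) (3,1) (3,0) (4,2) (5,2) (2,2) (1,2) (0,2) (4,3) (5,4) (4,1) (5,0) (2,3) (1,4) (0,5) (2,1) (1,0) [ray(0,1) blocked at (3,5); ray(1,1) blocked at (5,4)]
  BK@(5,4): attacks (5,5) (5,3) (4,4) (4,5) (4,3)
B attacks (5,5): yes

Answer: yes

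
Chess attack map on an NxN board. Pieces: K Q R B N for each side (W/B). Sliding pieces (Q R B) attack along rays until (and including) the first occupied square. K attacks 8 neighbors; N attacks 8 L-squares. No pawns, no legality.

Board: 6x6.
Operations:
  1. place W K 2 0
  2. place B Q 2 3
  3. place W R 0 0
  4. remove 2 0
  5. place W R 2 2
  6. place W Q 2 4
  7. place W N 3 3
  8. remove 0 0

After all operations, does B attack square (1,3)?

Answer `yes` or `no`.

Answer: yes

Derivation:
Op 1: place WK@(2,0)
Op 2: place BQ@(2,3)
Op 3: place WR@(0,0)
Op 4: remove (2,0)
Op 5: place WR@(2,2)
Op 6: place WQ@(2,4)
Op 7: place WN@(3,3)
Op 8: remove (0,0)
Per-piece attacks for B:
  BQ@(2,3): attacks (2,4) (2,2) (3,3) (1,3) (0,3) (3,4) (4,5) (3,2) (4,1) (5,0) (1,4) (0,5) (1,2) (0,1) [ray(0,1) blocked at (2,4); ray(0,-1) blocked at (2,2); ray(1,0) blocked at (3,3)]
B attacks (1,3): yes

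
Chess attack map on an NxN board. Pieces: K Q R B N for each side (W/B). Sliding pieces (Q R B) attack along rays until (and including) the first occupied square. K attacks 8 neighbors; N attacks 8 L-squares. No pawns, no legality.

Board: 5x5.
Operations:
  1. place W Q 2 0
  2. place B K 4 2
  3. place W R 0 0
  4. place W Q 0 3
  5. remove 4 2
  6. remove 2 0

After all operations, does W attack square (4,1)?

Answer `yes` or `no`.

Op 1: place WQ@(2,0)
Op 2: place BK@(4,2)
Op 3: place WR@(0,0)
Op 4: place WQ@(0,3)
Op 5: remove (4,2)
Op 6: remove (2,0)
Per-piece attacks for W:
  WR@(0,0): attacks (0,1) (0,2) (0,3) (1,0) (2,0) (3,0) (4,0) [ray(0,1) blocked at (0,3)]
  WQ@(0,3): attacks (0,4) (0,2) (0,1) (0,0) (1,3) (2,3) (3,3) (4,3) (1,4) (1,2) (2,1) (3,0) [ray(0,-1) blocked at (0,0)]
W attacks (4,1): no

Answer: no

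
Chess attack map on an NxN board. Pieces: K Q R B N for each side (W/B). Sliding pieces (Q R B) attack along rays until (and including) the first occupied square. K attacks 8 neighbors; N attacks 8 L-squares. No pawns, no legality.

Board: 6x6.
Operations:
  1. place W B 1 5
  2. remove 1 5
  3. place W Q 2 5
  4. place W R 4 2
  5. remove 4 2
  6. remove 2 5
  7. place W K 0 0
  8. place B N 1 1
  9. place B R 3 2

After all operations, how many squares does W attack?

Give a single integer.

Answer: 3

Derivation:
Op 1: place WB@(1,5)
Op 2: remove (1,5)
Op 3: place WQ@(2,5)
Op 4: place WR@(4,2)
Op 5: remove (4,2)
Op 6: remove (2,5)
Op 7: place WK@(0,0)
Op 8: place BN@(1,1)
Op 9: place BR@(3,2)
Per-piece attacks for W:
  WK@(0,0): attacks (0,1) (1,0) (1,1)
Union (3 distinct): (0,1) (1,0) (1,1)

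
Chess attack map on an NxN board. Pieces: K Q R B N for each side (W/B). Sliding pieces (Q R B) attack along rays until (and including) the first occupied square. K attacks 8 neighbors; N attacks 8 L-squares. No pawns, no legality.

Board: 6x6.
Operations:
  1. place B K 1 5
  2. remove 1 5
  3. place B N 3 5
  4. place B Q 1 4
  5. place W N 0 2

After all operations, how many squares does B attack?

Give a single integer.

Answer: 19

Derivation:
Op 1: place BK@(1,5)
Op 2: remove (1,5)
Op 3: place BN@(3,5)
Op 4: place BQ@(1,4)
Op 5: place WN@(0,2)
Per-piece attacks for B:
  BQ@(1,4): attacks (1,5) (1,3) (1,2) (1,1) (1,0) (2,4) (3,4) (4,4) (5,4) (0,4) (2,5) (2,3) (3,2) (4,1) (5,0) (0,5) (0,3)
  BN@(3,5): attacks (4,3) (5,4) (2,3) (1,4)
Union (19 distinct): (0,3) (0,4) (0,5) (1,0) (1,1) (1,2) (1,3) (1,4) (1,5) (2,3) (2,4) (2,5) (3,2) (3,4) (4,1) (4,3) (4,4) (5,0) (5,4)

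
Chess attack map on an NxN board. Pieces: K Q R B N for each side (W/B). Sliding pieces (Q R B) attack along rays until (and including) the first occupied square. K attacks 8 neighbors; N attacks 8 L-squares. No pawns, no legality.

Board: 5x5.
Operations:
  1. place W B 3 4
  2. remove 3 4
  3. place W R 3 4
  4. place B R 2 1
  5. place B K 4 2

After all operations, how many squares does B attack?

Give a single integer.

Answer: 11

Derivation:
Op 1: place WB@(3,4)
Op 2: remove (3,4)
Op 3: place WR@(3,4)
Op 4: place BR@(2,1)
Op 5: place BK@(4,2)
Per-piece attacks for B:
  BR@(2,1): attacks (2,2) (2,3) (2,4) (2,0) (3,1) (4,1) (1,1) (0,1)
  BK@(4,2): attacks (4,3) (4,1) (3,2) (3,3) (3,1)
Union (11 distinct): (0,1) (1,1) (2,0) (2,2) (2,3) (2,4) (3,1) (3,2) (3,3) (4,1) (4,3)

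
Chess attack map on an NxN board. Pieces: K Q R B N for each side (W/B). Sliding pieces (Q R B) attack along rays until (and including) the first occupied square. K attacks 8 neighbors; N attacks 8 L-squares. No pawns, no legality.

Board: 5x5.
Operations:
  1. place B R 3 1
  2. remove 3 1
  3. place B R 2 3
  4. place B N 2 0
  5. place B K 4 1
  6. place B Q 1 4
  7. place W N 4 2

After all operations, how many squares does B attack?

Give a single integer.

Answer: 22

Derivation:
Op 1: place BR@(3,1)
Op 2: remove (3,1)
Op 3: place BR@(2,3)
Op 4: place BN@(2,0)
Op 5: place BK@(4,1)
Op 6: place BQ@(1,4)
Op 7: place WN@(4,2)
Per-piece attacks for B:
  BQ@(1,4): attacks (1,3) (1,2) (1,1) (1,0) (2,4) (3,4) (4,4) (0,4) (2,3) (0,3) [ray(1,-1) blocked at (2,3)]
  BN@(2,0): attacks (3,2) (4,1) (1,2) (0,1)
  BR@(2,3): attacks (2,4) (2,2) (2,1) (2,0) (3,3) (4,3) (1,3) (0,3) [ray(0,-1) blocked at (2,0)]
  BK@(4,1): attacks (4,2) (4,0) (3,1) (3,2) (3,0)
Union (22 distinct): (0,1) (0,3) (0,4) (1,0) (1,1) (1,2) (1,3) (2,0) (2,1) (2,2) (2,3) (2,4) (3,0) (3,1) (3,2) (3,3) (3,4) (4,0) (4,1) (4,2) (4,3) (4,4)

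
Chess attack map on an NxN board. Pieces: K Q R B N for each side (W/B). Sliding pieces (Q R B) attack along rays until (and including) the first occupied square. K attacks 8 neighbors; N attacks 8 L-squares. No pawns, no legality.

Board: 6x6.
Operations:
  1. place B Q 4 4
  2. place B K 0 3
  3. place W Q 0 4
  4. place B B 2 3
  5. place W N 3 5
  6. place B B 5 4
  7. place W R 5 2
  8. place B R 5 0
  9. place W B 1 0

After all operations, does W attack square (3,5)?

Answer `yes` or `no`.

Op 1: place BQ@(4,4)
Op 2: place BK@(0,3)
Op 3: place WQ@(0,4)
Op 4: place BB@(2,3)
Op 5: place WN@(3,5)
Op 6: place BB@(5,4)
Op 7: place WR@(5,2)
Op 8: place BR@(5,0)
Op 9: place WB@(1,0)
Per-piece attacks for W:
  WQ@(0,4): attacks (0,5) (0,3) (1,4) (2,4) (3,4) (4,4) (1,5) (1,3) (2,2) (3,1) (4,0) [ray(0,-1) blocked at (0,3); ray(1,0) blocked at (4,4)]
  WB@(1,0): attacks (2,1) (3,2) (4,3) (5,4) (0,1) [ray(1,1) blocked at (5,4)]
  WN@(3,5): attacks (4,3) (5,4) (2,3) (1,4)
  WR@(5,2): attacks (5,3) (5,4) (5,1) (5,0) (4,2) (3,2) (2,2) (1,2) (0,2) [ray(0,1) blocked at (5,4); ray(0,-1) blocked at (5,0)]
W attacks (3,5): no

Answer: no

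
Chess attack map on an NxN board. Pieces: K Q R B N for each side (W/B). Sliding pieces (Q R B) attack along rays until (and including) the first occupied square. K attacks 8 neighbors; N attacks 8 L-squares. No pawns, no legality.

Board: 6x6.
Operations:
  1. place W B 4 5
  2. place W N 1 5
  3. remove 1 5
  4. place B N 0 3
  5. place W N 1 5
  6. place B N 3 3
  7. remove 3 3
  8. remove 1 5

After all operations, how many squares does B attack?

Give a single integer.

Answer: 4

Derivation:
Op 1: place WB@(4,5)
Op 2: place WN@(1,5)
Op 3: remove (1,5)
Op 4: place BN@(0,3)
Op 5: place WN@(1,5)
Op 6: place BN@(3,3)
Op 7: remove (3,3)
Op 8: remove (1,5)
Per-piece attacks for B:
  BN@(0,3): attacks (1,5) (2,4) (1,1) (2,2)
Union (4 distinct): (1,1) (1,5) (2,2) (2,4)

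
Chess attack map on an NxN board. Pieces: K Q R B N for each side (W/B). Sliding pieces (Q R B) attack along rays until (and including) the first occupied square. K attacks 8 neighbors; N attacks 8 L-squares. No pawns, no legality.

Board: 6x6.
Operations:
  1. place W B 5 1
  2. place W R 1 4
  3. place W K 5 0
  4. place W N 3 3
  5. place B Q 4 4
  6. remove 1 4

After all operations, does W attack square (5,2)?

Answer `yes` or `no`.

Answer: yes

Derivation:
Op 1: place WB@(5,1)
Op 2: place WR@(1,4)
Op 3: place WK@(5,0)
Op 4: place WN@(3,3)
Op 5: place BQ@(4,4)
Op 6: remove (1,4)
Per-piece attacks for W:
  WN@(3,3): attacks (4,5) (5,4) (2,5) (1,4) (4,1) (5,2) (2,1) (1,2)
  WK@(5,0): attacks (5,1) (4,0) (4,1)
  WB@(5,1): attacks (4,2) (3,3) (4,0) [ray(-1,1) blocked at (3,3)]
W attacks (5,2): yes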